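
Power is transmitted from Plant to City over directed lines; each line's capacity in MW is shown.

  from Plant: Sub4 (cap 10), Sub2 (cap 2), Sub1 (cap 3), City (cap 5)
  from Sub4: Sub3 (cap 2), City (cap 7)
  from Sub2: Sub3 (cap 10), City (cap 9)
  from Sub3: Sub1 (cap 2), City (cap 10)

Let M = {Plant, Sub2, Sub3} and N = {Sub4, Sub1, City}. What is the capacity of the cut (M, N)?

39

Edges leaving {Plant, Sub2, Sub3}: Plant→Sub4 (10), Plant→Sub1 (3), Plant→City (5), Sub2→City (9), Sub3→Sub1 (2), Sub3→City (10).
Cut capacity = 10 + 3 + 5 + 9 + 2 + 10 = 39.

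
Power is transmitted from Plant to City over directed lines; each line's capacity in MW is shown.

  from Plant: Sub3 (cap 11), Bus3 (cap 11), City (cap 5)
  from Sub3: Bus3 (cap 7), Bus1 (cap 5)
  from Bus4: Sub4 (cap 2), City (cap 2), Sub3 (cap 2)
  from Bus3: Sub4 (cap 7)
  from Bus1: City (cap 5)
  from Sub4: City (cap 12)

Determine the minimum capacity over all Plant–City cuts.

17

Augment Plant→City: bottleneck 5, flow now 5.
Augment Plant→Sub3→Bus1→City: bottleneck 5, flow now 10.
Augment Plant→Bus3→Sub4→City: bottleneck 7, flow now 17.
No augmenting path remains; maximum flow = 17.
By max-flow min-cut, the minimum cut capacity equals the max flow.
In the residual graph, reachable from Plant: {Plant, Sub3, Bus3}.
Min-cut edges: Plant→City (5), Sub3→Bus1 (5), Bus3→Sub4 (7); capacity 5 + 5 + 7 = 17.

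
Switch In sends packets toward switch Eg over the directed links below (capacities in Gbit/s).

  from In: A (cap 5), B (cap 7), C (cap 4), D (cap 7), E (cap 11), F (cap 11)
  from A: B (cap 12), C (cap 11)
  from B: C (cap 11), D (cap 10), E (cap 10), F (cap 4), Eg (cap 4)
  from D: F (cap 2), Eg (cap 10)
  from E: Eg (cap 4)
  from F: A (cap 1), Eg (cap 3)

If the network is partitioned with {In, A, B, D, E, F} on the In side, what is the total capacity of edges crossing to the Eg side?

47

Edges leaving {In, A, B, D, E, F}: In→C (4), A→C (11), B→C (11), B→Eg (4), D→Eg (10), E→Eg (4), F→Eg (3).
Cut capacity = 4 + 11 + 11 + 4 + 10 + 4 + 3 = 47.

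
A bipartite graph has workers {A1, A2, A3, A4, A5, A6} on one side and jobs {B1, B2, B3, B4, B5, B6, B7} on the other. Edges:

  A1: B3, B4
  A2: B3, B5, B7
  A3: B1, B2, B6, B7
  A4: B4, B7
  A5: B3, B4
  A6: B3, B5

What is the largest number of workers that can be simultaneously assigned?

5

Unit-capacity flow: source→left, listed edges, right→sink; max matching = max flow.
Augmenting path A1→B3 (+1); matched 1.
Augmenting path A2→B5 (+1); matched 2.
Augmenting path A3→B1 (+1); matched 3.
Augmenting path A4→B4 (+1); matched 4.
Augmenting path A5→B4→A4→B7 (+1); matched 5.
No augmenting path remains; maximum matching = 5.
König certificate: {A3, B3, B4, B5, B7} is a vertex cover of size 5 (every listed pair touches it), so no matching can be larger.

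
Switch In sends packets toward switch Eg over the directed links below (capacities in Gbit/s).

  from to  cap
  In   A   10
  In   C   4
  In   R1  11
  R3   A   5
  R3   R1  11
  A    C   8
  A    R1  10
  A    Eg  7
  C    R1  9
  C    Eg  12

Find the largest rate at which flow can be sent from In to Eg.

Augment In→A→Eg: bottleneck 7, flow now 7.
Augment In→C→Eg: bottleneck 4, flow now 11.
Augment In→A→C→Eg: bottleneck 3, flow now 14.
No augmenting path remains; maximum flow = 14.
In the residual graph, reachable from In: {In, R1}.
Min-cut edges: In→A (10), In→C (4); capacity 10 + 4 = 14.
This cut is saturated, so no flow can exceed 14.

14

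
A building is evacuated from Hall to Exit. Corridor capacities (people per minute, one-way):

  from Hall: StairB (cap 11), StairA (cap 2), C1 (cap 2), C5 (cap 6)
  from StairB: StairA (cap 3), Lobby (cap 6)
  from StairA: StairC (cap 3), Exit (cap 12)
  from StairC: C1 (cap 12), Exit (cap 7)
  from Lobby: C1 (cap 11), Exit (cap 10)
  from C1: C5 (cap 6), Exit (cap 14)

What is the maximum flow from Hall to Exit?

Augment Hall→StairA→Exit: bottleneck 2, flow now 2.
Augment Hall→C1→Exit: bottleneck 2, flow now 4.
Augment Hall→StairB→StairA→Exit: bottleneck 3, flow now 7.
Augment Hall→StairB→Lobby→Exit: bottleneck 6, flow now 13.
No augmenting path remains; maximum flow = 13.
In the residual graph, reachable from Hall: {Hall, StairB, C5}.
Min-cut edges: Hall→StairA (2), Hall→C1 (2), StairB→StairA (3), StairB→Lobby (6); capacity 2 + 2 + 3 + 6 = 13.
This cut is saturated, so no flow can exceed 13.

13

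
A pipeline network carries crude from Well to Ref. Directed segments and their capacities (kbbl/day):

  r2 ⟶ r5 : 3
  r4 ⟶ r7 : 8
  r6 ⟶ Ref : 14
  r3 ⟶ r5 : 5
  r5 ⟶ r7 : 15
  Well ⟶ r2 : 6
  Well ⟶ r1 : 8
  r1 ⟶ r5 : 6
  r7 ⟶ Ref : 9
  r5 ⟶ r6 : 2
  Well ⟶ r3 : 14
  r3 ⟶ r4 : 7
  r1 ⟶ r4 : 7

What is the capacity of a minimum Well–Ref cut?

Augment Well→r1→r4→r7→Ref: bottleneck 7, flow now 7.
Augment Well→r1→r5→r6→Ref: bottleneck 1, flow now 8.
Augment Well→r2→r5→r6→Ref: bottleneck 1, flow now 9.
Augment Well→r2→r5→r7→Ref: bottleneck 2, flow now 11.
No augmenting path remains; maximum flow = 11.
By max-flow min-cut, the minimum cut capacity equals the max flow.
In the residual graph, reachable from Well: {Well, r1, r2, r3, r4, r5, r7}.
Min-cut edges: r5→r6 (2), r7→Ref (9); capacity 2 + 9 = 11.

11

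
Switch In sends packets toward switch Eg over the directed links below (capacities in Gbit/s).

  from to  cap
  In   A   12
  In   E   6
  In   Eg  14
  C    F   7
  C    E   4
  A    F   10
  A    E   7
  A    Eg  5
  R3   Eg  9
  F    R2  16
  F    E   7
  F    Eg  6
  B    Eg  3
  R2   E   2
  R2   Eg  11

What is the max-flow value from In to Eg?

Augment In→Eg: bottleneck 14, flow now 14.
Augment In→A→Eg: bottleneck 5, flow now 19.
Augment In→A→F→Eg: bottleneck 6, flow now 25.
Augment In→A→F→R2→Eg: bottleneck 1, flow now 26.
No augmenting path remains; maximum flow = 26.
In the residual graph, reachable from In: {In, E}.
Min-cut edges: In→A (12), In→Eg (14); capacity 12 + 14 = 26.
This cut is saturated, so no flow can exceed 26.

26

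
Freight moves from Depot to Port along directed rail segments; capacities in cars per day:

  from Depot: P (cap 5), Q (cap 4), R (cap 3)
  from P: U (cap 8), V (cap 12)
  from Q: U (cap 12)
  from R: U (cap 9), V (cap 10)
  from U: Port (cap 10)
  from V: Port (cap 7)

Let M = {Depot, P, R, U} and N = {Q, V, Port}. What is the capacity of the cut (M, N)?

36

Edges leaving {Depot, P, R, U}: Depot→Q (4), P→V (12), R→V (10), U→Port (10).
Cut capacity = 4 + 12 + 10 + 10 = 36.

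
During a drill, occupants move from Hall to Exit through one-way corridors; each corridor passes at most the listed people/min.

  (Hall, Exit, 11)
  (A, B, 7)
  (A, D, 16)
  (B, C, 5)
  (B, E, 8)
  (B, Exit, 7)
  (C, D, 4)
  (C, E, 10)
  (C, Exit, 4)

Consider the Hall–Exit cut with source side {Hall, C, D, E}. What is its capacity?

15

Edges leaving {Hall, C, D, E}: Hall→Exit (11), C→Exit (4).
Cut capacity = 11 + 4 = 15.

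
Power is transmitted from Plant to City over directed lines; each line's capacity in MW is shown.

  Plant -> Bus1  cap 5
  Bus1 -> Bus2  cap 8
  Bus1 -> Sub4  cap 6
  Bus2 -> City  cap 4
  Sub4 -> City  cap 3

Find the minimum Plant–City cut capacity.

Augment Plant→Bus1→Bus2→City: bottleneck 4, flow now 4.
Augment Plant→Bus1→Sub4→City: bottleneck 1, flow now 5.
No augmenting path remains; maximum flow = 5.
By max-flow min-cut, the minimum cut capacity equals the max flow.
In the residual graph, reachable from Plant: {Plant}.
Min-cut edges: Plant→Bus1 (5); capacity 5 = 5.

5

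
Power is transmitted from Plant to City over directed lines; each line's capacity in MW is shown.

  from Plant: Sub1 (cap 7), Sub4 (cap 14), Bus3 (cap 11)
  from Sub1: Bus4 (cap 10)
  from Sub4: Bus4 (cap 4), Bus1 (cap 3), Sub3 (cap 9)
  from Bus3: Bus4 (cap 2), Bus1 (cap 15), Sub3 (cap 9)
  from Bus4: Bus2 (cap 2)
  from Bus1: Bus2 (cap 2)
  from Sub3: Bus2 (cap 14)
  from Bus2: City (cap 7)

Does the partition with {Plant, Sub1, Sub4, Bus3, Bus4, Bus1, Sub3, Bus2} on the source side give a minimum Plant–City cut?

Yes — it is a minimum cut (capacity 7).

Given cut capacity: 7 = 7.
Augment Plant→Sub1→Bus4→Bus2→City: bottleneck 2, flow now 2.
Augment Plant→Sub4→Bus1→Bus2→City: bottleneck 2, flow now 4.
Augment Plant→Sub4→Sub3→Bus2→City: bottleneck 3, flow now 7.
No augmenting path remains; maximum flow = 7.
Cut capacity 7 equals the max flow, so it is a minimum cut.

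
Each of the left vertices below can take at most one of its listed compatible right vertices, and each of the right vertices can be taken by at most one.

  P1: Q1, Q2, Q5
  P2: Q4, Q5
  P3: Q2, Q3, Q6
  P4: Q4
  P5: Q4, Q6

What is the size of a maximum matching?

Unit-capacity flow: source→left, listed edges, right→sink; max matching = max flow.
Augmenting path P1→Q1 (+1); matched 1.
Augmenting path P2→Q4 (+1); matched 2.
Augmenting path P3→Q2 (+1); matched 3.
Augmenting path P5→Q6 (+1); matched 4.
Augmenting path P4→Q4→P2→Q5 (+1); matched 5.
No augmenting path remains; maximum matching = 5.
König certificate: {P1, P2, P3, P4, P5} is a vertex cover of size 5 (every listed pair touches it), so no matching can be larger.

5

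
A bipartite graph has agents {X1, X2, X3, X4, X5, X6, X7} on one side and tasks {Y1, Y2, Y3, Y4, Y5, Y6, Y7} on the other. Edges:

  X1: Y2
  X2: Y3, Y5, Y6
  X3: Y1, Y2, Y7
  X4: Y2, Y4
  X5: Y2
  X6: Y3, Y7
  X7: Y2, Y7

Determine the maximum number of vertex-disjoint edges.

Unit-capacity flow: source→left, listed edges, right→sink; max matching = max flow.
Augmenting path X1→Y2 (+1); matched 1.
Augmenting path X2→Y3 (+1); matched 2.
Augmenting path X3→Y1 (+1); matched 3.
Augmenting path X4→Y4 (+1); matched 4.
Augmenting path X6→Y7 (+1); matched 5.
Augmenting path X7→Y7→X6→Y3→X2→Y5 (+1); matched 6.
No augmenting path remains; maximum matching = 6.
König certificate: {X2, X3, X4, X6, X7, Y2} is a vertex cover of size 6 (every listed pair touches it), so no matching can be larger.

6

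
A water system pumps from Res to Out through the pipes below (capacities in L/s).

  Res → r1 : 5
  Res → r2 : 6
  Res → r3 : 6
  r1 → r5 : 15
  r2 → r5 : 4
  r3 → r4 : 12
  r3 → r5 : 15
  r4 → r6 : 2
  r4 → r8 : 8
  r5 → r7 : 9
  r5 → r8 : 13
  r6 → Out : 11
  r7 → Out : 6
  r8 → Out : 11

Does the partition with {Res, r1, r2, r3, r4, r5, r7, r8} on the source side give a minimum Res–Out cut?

Given cut capacity: 2 + 6 + 11 = 19.
Augment Res→r1→r5→r7→Out: bottleneck 5, flow now 5.
Augment Res→r2→r5→r7→Out: bottleneck 1, flow now 6.
Augment Res→r2→r5→r8→Out: bottleneck 3, flow now 9.
Augment Res→r3→r4→r6→Out: bottleneck 2, flow now 11.
Augment Res→r3→r4→r8→Out: bottleneck 4, flow now 15.
No augmenting path remains; maximum flow = 15.
In the residual graph, reachable from Res: {Res, r2}.
Min-cut edges: Res→r1 (5), Res→r3 (6), r2→r5 (4); capacity 5 + 6 + 4 = 15.
Cut capacity 19 exceeds the max flow 15, so it is not minimum.

No — its capacity is 19, but the minimum cut has capacity 15.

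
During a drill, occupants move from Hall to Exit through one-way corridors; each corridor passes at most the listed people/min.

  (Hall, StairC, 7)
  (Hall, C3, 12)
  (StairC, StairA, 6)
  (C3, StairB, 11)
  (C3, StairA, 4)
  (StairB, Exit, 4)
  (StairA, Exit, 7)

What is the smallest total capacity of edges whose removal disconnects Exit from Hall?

Augment Hall→StairC→StairA→Exit: bottleneck 6, flow now 6.
Augment Hall→C3→StairB→Exit: bottleneck 4, flow now 10.
Augment Hall→C3→StairA→Exit: bottleneck 1, flow now 11.
No augmenting path remains; maximum flow = 11.
By max-flow min-cut, the minimum cut capacity equals the max flow.
In the residual graph, reachable from Hall: {Hall, StairC, C3, StairB, StairA}.
Min-cut edges: StairB→Exit (4), StairA→Exit (7); capacity 4 + 7 = 11.

11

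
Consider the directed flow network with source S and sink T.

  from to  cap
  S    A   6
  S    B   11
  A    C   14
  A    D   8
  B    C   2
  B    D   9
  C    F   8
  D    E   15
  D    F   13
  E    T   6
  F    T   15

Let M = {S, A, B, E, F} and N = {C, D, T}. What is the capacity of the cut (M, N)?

Edges leaving {S, A, B, E, F}: A→C (14), A→D (8), B→C (2), B→D (9), E→T (6), F→T (15).
Cut capacity = 14 + 8 + 2 + 9 + 6 + 15 = 54.

54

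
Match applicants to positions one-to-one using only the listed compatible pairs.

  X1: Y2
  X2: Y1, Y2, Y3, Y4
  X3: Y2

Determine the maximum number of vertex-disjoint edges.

Unit-capacity flow: source→left, listed edges, right→sink; max matching = max flow.
Augmenting path X1→Y2 (+1); matched 1.
Augmenting path X2→Y1 (+1); matched 2.
No augmenting path remains; maximum matching = 2.
König certificate: {X2, Y2} is a vertex cover of size 2 (every listed pair touches it), so no matching can be larger.

2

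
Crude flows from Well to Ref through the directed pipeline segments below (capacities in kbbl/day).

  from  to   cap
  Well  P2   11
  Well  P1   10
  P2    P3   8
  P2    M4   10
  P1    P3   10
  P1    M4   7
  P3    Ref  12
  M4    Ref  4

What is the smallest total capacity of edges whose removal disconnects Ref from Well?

Augment Well→P2→P3→Ref: bottleneck 8, flow now 8.
Augment Well→P2→M4→Ref: bottleneck 3, flow now 11.
Augment Well→P1→P3→Ref: bottleneck 4, flow now 15.
Augment Well→P1→M4→Ref: bottleneck 1, flow now 16.
No augmenting path remains; maximum flow = 16.
By max-flow min-cut, the minimum cut capacity equals the max flow.
In the residual graph, reachable from Well: {Well, P2, P1, P3, M4}.
Min-cut edges: P3→Ref (12), M4→Ref (4); capacity 12 + 4 = 16.

16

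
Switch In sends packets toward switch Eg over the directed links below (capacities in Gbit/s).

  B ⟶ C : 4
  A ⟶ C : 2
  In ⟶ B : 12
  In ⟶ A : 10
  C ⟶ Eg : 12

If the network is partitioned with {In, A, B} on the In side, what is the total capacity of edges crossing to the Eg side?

6

Edges leaving {In, A, B}: A→C (2), B→C (4).
Cut capacity = 2 + 4 = 6.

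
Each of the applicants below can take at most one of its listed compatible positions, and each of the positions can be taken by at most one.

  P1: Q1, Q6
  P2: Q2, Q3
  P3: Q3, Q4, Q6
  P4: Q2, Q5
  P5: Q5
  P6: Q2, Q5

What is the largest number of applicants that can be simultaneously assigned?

5

Unit-capacity flow: source→left, listed edges, right→sink; max matching = max flow.
Augmenting path P1→Q1 (+1); matched 1.
Augmenting path P2→Q2 (+1); matched 2.
Augmenting path P3→Q3 (+1); matched 3.
Augmenting path P4→Q5 (+1); matched 4.
Augmenting path P6→Q2→P2→Q3→P3→Q4 (+1); matched 5.
No augmenting path remains; maximum matching = 5.
König certificate: {P1, P2, P3, Q2, Q5} is a vertex cover of size 5 (every listed pair touches it), so no matching can be larger.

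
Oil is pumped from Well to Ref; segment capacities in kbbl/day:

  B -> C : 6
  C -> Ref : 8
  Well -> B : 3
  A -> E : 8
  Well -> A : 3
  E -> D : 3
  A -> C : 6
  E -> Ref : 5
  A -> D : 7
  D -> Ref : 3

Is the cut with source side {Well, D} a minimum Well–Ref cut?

Given cut capacity: 3 + 3 + 3 = 9.
Augment Well→A→C→Ref: bottleneck 3, flow now 3.
Augment Well→B→C→Ref: bottleneck 3, flow now 6.
No augmenting path remains; maximum flow = 6.
In the residual graph, reachable from Well: {Well}.
Min-cut edges: Well→A (3), Well→B (3); capacity 3 + 3 = 6.
Cut capacity 9 exceeds the max flow 6, so it is not minimum.

No — its capacity is 9, but the minimum cut has capacity 6.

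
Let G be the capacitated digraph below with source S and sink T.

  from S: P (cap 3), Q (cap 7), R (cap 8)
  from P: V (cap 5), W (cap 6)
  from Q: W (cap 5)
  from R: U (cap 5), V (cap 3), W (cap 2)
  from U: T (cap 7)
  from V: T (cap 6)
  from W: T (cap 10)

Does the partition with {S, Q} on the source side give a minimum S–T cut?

Given cut capacity: 3 + 8 + 5 = 16.
Augment S→P→V→T: bottleneck 3, flow now 3.
Augment S→Q→W→T: bottleneck 5, flow now 8.
Augment S→R→U→T: bottleneck 5, flow now 13.
Augment S→R→V→T: bottleneck 3, flow now 16.
No augmenting path remains; maximum flow = 16.
Cut capacity 16 equals the max flow, so it is a minimum cut.

Yes — it is a minimum cut (capacity 16).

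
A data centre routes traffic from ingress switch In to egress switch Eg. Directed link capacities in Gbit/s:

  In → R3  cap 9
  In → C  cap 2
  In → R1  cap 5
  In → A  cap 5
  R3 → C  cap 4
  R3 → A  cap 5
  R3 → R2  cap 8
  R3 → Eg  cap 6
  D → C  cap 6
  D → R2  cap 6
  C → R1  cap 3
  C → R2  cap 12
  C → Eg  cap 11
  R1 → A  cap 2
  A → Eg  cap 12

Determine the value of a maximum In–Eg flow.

18

Augment In→R3→Eg: bottleneck 6, flow now 6.
Augment In→C→Eg: bottleneck 2, flow now 8.
Augment In→A→Eg: bottleneck 5, flow now 13.
Augment In→R3→C→Eg: bottleneck 3, flow now 16.
Augment In→R1→A→Eg: bottleneck 2, flow now 18.
No augmenting path remains; maximum flow = 18.
In the residual graph, reachable from In: {In, R1}.
Min-cut edges: In→R3 (9), In→C (2), In→A (5), R1→A (2); capacity 9 + 2 + 5 + 2 = 18.
This cut is saturated, so no flow can exceed 18.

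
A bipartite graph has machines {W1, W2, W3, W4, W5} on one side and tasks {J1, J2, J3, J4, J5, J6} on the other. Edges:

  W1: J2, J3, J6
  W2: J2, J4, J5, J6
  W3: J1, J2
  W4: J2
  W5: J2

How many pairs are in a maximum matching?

4

Unit-capacity flow: source→left, listed edges, right→sink; max matching = max flow.
Augmenting path W1→J2 (+1); matched 1.
Augmenting path W2→J4 (+1); matched 2.
Augmenting path W3→J1 (+1); matched 3.
Augmenting path W4→J2→W1→J3 (+1); matched 4.
No augmenting path remains; maximum matching = 4.
König certificate: {W1, W2, W3, J2} is a vertex cover of size 4 (every listed pair touches it), so no matching can be larger.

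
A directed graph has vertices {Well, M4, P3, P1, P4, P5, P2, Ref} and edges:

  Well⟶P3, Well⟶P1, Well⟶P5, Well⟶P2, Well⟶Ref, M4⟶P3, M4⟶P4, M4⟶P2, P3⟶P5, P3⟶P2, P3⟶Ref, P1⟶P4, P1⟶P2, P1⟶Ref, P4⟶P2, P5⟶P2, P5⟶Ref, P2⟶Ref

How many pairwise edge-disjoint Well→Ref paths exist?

5

Assign every edge capacity 1; by Menger, the answer equals the max flow.
Path Well→Ref (+1); total 1.
Path Well→P3→Ref (+1); total 2.
Path Well→P1→Ref (+1); total 3.
Path Well→P5→Ref (+1); total 4.
Path Well→P2→Ref (+1); total 5.
No residual Well→Ref path; max flow = 5.
Certifying cut of size 5: {Well→P1, Well→P2, Well→P3, Well→P5, Well→Ref}.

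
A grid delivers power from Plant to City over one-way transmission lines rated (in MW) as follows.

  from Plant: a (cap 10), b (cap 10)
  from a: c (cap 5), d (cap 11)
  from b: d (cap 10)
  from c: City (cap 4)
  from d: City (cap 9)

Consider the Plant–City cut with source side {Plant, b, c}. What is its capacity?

24

Edges leaving {Plant, b, c}: Plant→a (10), b→d (10), c→City (4).
Cut capacity = 10 + 10 + 4 = 24.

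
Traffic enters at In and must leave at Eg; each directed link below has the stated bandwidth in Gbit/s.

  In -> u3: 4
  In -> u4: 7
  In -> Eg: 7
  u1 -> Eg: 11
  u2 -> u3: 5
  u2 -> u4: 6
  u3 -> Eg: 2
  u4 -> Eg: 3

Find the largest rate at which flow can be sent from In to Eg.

Augment In→Eg: bottleneck 7, flow now 7.
Augment In→u3→Eg: bottleneck 2, flow now 9.
Augment In→u4→Eg: bottleneck 3, flow now 12.
No augmenting path remains; maximum flow = 12.
In the residual graph, reachable from In: {In, u3, u4}.
Min-cut edges: In→Eg (7), u3→Eg (2), u4→Eg (3); capacity 7 + 2 + 3 = 12.
This cut is saturated, so no flow can exceed 12.

12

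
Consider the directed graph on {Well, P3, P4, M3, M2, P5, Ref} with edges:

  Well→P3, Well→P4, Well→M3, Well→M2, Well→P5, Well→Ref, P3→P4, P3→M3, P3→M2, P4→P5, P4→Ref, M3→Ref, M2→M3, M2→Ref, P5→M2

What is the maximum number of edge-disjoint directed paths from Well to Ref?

4

Assign every edge capacity 1; by Menger, the answer equals the max flow.
Path Well→Ref (+1); total 1.
Path Well→P4→Ref (+1); total 2.
Path Well→M3→Ref (+1); total 3.
Path Well→M2→Ref (+1); total 4.
No residual Well→Ref path; max flow = 4.
Certifying cut of size 4: {M2→Ref, M3→Ref, P4→Ref, Well→Ref}.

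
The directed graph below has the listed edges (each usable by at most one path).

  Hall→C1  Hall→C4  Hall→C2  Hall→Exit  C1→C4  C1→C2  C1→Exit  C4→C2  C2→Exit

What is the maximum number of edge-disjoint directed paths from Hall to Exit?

3

Assign every edge capacity 1; by Menger, the answer equals the max flow.
Path Hall→Exit (+1); total 1.
Path Hall→C1→Exit (+1); total 2.
Path Hall→C2→Exit (+1); total 3.
No residual Hall→Exit path; max flow = 3.
Certifying cut of size 3: {C2→Exit, Hall→C1, Hall→Exit}.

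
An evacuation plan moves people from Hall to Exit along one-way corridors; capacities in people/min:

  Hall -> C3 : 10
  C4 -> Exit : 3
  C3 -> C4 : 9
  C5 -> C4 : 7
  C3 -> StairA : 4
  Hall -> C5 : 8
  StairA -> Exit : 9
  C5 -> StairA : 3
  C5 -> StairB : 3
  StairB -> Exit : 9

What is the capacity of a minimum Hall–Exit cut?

Augment Hall→C5→C4→Exit: bottleneck 3, flow now 3.
Augment Hall→C5→StairB→Exit: bottleneck 3, flow now 6.
Augment Hall→C5→StairA→Exit: bottleneck 2, flow now 8.
Augment Hall→C3→StairA→Exit: bottleneck 4, flow now 12.
Augment Hall→C3→C4→C5→StairA→Exit: bottleneck 1, flow now 13. (uses reverse residual edge)
No augmenting path remains; maximum flow = 13.
By max-flow min-cut, the minimum cut capacity equals the max flow.
In the residual graph, reachable from Hall: {Hall, C5, C3, C4}.
Min-cut edges: C5→StairB (3), C5→StairA (3), C3→StairA (4), C4→Exit (3); capacity 3 + 3 + 4 + 3 = 13.

13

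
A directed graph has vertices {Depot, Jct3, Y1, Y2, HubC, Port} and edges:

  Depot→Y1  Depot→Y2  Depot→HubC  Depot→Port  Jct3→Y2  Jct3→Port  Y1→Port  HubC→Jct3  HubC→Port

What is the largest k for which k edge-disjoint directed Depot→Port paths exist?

Assign every edge capacity 1; by Menger, the answer equals the max flow.
Path Depot→Port (+1); total 1.
Path Depot→Y1→Port (+1); total 2.
Path Depot→HubC→Port (+1); total 3.
No residual Depot→Port path; max flow = 3.
Certifying cut of size 3: {Depot→HubC, Depot→Port, Depot→Y1}.

3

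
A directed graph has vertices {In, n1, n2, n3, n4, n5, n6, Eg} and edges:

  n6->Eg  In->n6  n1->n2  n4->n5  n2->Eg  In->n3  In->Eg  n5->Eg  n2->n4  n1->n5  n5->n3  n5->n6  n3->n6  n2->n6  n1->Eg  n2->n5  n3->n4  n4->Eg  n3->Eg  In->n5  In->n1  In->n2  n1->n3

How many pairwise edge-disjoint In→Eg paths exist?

Assign every edge capacity 1; by Menger, the answer equals the max flow.
Path In→Eg (+1); total 1.
Path In→n1→Eg (+1); total 2.
Path In→n2→Eg (+1); total 3.
Path In→n3→Eg (+1); total 4.
Path In→n5→Eg (+1); total 5.
Path In→n6→Eg (+1); total 6.
No residual In→Eg path; max flow = 6.
Certifying cut of size 6: {In→Eg, In→n1, In→n2, In→n3, In→n5, In→n6}.

6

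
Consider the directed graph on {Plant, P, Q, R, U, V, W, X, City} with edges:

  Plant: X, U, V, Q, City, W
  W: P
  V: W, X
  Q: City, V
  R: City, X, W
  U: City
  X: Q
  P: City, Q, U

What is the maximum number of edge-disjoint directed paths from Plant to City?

4

Assign every edge capacity 1; by Menger, the answer equals the max flow.
Path Plant→City (+1); total 1.
Path Plant→Q→City (+1); total 2.
Path Plant→U→City (+1); total 3.
Path Plant→W→P→City (+1); total 4.
No residual Plant→City path; max flow = 4.
Certifying cut of size 4: {Plant→City, Plant→U, Q→City, W→P}.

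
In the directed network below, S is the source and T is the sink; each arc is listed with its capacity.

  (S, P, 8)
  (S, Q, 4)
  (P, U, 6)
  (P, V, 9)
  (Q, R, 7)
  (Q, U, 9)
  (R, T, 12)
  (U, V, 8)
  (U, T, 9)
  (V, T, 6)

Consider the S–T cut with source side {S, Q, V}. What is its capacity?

Edges leaving {S, Q, V}: S→P (8), Q→R (7), Q→U (9), V→T (6).
Cut capacity = 8 + 7 + 9 + 6 = 30.

30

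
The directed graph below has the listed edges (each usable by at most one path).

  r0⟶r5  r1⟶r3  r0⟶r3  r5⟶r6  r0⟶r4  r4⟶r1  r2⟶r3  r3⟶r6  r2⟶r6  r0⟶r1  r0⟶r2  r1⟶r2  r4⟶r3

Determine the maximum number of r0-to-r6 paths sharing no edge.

Assign every edge capacity 1; by Menger, the answer equals the max flow.
Path r0→r2→r6 (+1); total 1.
Path r0→r3→r6 (+1); total 2.
Path r0→r5→r6 (+1); total 3.
No residual r0→r6 path; max flow = 3.
Certifying cut of size 3: {r0→r5, r2→r6, r3→r6}.

3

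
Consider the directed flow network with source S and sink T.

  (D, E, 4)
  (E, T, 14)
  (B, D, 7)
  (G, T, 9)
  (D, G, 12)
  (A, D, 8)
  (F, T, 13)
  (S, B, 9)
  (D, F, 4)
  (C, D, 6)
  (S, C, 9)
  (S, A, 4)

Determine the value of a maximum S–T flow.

17

Augment S→A→D→E→T: bottleneck 4, flow now 4.
Augment S→B→D→F→T: bottleneck 4, flow now 8.
Augment S→B→D→G→T: bottleneck 3, flow now 11.
Augment S→C→D→G→T: bottleneck 6, flow now 17.
No augmenting path remains; maximum flow = 17.
In the residual graph, reachable from S: {S, B, C}.
Min-cut edges: S→A (4), B→D (7), C→D (6); capacity 4 + 7 + 6 = 17.
This cut is saturated, so no flow can exceed 17.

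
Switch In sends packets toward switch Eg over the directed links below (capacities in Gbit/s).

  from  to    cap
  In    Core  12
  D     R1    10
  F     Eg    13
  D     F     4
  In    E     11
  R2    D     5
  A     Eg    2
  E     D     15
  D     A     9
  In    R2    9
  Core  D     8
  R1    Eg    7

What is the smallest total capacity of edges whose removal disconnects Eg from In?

Augment In→Core→D→A→Eg: bottleneck 2, flow now 2.
Augment In→Core→D→F→Eg: bottleneck 4, flow now 6.
Augment In→Core→D→R1→Eg: bottleneck 2, flow now 8.
Augment In→E→D→R1→Eg: bottleneck 5, flow now 13.
No augmenting path remains; maximum flow = 13.
By max-flow min-cut, the minimum cut capacity equals the max flow.
In the residual graph, reachable from In: {In, Core, E, R2, D, A, R1}.
Min-cut edges: D→F (4), A→Eg (2), R1→Eg (7); capacity 4 + 2 + 7 = 13.

13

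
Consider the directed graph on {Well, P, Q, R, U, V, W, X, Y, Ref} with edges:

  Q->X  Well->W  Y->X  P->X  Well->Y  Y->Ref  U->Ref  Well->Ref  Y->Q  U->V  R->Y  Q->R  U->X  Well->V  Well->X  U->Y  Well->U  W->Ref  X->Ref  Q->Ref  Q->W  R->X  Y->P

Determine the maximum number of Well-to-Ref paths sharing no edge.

5

Assign every edge capacity 1; by Menger, the answer equals the max flow.
Path Well→Ref (+1); total 1.
Path Well→U→Ref (+1); total 2.
Path Well→W→Ref (+1); total 3.
Path Well→X→Ref (+1); total 4.
Path Well→Y→Ref (+1); total 5.
No residual Well→Ref path; max flow = 5.
Certifying cut of size 5: {Well→Ref, Well→U, Well→W, Well→X, Well→Y}.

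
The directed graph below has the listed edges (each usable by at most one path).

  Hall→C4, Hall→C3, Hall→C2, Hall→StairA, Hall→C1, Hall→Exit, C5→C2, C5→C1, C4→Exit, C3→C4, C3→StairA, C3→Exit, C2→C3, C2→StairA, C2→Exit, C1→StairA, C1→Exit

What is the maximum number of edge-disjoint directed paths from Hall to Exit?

5

Assign every edge capacity 1; by Menger, the answer equals the max flow.
Path Hall→Exit (+1); total 1.
Path Hall→C4→Exit (+1); total 2.
Path Hall→C3→Exit (+1); total 3.
Path Hall→C2→Exit (+1); total 4.
Path Hall→C1→Exit (+1); total 5.
No residual Hall→Exit path; max flow = 5.
Certifying cut of size 5: {Hall→C1, Hall→C2, Hall→C3, Hall→C4, Hall→Exit}.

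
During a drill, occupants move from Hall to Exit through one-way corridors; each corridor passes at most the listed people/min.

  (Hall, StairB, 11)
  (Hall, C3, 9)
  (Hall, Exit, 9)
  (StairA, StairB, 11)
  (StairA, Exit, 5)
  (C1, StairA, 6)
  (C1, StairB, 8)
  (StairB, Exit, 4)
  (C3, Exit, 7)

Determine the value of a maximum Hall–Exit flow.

Augment Hall→Exit: bottleneck 9, flow now 9.
Augment Hall→StairB→Exit: bottleneck 4, flow now 13.
Augment Hall→C3→Exit: bottleneck 7, flow now 20.
No augmenting path remains; maximum flow = 20.
In the residual graph, reachable from Hall: {Hall, StairB, C3}.
Min-cut edges: Hall→Exit (9), StairB→Exit (4), C3→Exit (7); capacity 9 + 4 + 7 = 20.
This cut is saturated, so no flow can exceed 20.

20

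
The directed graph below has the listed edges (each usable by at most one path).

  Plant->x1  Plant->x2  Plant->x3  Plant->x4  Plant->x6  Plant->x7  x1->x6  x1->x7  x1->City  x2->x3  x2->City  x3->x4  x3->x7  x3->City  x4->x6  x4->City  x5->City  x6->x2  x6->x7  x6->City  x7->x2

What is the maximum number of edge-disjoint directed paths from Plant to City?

Assign every edge capacity 1; by Menger, the answer equals the max flow.
Path Plant→x1→City (+1); total 1.
Path Plant→x2→City (+1); total 2.
Path Plant→x3→City (+1); total 3.
Path Plant→x4→City (+1); total 4.
Path Plant→x6→City (+1); total 5.
No residual Plant→City path; max flow = 5.
Certifying cut of size 5: {Plant→x1, x2→City, x3→City, x4→City, x6→City}.

5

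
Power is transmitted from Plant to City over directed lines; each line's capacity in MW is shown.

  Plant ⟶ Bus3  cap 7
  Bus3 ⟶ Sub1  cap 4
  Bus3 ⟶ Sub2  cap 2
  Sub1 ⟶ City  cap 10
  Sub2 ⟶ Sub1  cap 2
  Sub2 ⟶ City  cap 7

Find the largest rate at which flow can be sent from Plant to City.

6

Augment Plant→Bus3→Sub1→City: bottleneck 4, flow now 4.
Augment Plant→Bus3→Sub2→City: bottleneck 2, flow now 6.
No augmenting path remains; maximum flow = 6.
In the residual graph, reachable from Plant: {Plant, Bus3}.
Min-cut edges: Bus3→Sub1 (4), Bus3→Sub2 (2); capacity 4 + 2 = 6.
This cut is saturated, so no flow can exceed 6.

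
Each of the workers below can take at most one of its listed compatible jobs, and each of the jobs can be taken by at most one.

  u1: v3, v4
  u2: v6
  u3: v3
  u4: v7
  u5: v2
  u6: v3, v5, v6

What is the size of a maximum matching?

Unit-capacity flow: source→left, listed edges, right→sink; max matching = max flow.
Augmenting path u1→v3 (+1); matched 1.
Augmenting path u2→v6 (+1); matched 2.
Augmenting path u4→v7 (+1); matched 3.
Augmenting path u5→v2 (+1); matched 4.
Augmenting path u6→v5 (+1); matched 5.
Augmenting path u3→v3→u1→v4 (+1); matched 6.
No augmenting path remains; maximum matching = 6.
König certificate: {u1, u2, u3, u4, u5, u6} is a vertex cover of size 6 (every listed pair touches it), so no matching can be larger.

6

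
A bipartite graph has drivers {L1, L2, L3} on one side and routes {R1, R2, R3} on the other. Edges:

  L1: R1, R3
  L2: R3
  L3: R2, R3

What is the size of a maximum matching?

3

Unit-capacity flow: source→left, listed edges, right→sink; max matching = max flow.
Augmenting path L1→R1 (+1); matched 1.
Augmenting path L2→R3 (+1); matched 2.
Augmenting path L3→R2 (+1); matched 3.
No augmenting path remains; maximum matching = 3.
König certificate: {L1, L2, L3} is a vertex cover of size 3 (every listed pair touches it), so no matching can be larger.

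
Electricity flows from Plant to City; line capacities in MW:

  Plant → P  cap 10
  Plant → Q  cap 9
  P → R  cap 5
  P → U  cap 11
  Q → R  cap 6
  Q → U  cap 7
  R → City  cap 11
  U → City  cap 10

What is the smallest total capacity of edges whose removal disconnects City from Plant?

Augment Plant→P→R→City: bottleneck 5, flow now 5.
Augment Plant→P→U→City: bottleneck 5, flow now 10.
Augment Plant→Q→R→City: bottleneck 6, flow now 16.
Augment Plant→Q→U→City: bottleneck 3, flow now 19.
No augmenting path remains; maximum flow = 19.
By max-flow min-cut, the minimum cut capacity equals the max flow.
In the residual graph, reachable from Plant: {Plant}.
Min-cut edges: Plant→P (10), Plant→Q (9); capacity 10 + 9 = 19.

19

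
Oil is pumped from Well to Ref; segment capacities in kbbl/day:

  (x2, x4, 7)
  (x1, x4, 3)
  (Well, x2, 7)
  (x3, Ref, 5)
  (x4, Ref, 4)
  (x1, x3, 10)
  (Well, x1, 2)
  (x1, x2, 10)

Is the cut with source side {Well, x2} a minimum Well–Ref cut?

Given cut capacity: 2 + 7 = 9.
Augment Well→x1→x3→Ref: bottleneck 2, flow now 2.
Augment Well→x2→x4→Ref: bottleneck 4, flow now 6.
No augmenting path remains; maximum flow = 6.
In the residual graph, reachable from Well: {Well, x2, x4}.
Min-cut edges: Well→x1 (2), x4→Ref (4); capacity 2 + 4 = 6.
Cut capacity 9 exceeds the max flow 6, so it is not minimum.

No — its capacity is 9, but the minimum cut has capacity 6.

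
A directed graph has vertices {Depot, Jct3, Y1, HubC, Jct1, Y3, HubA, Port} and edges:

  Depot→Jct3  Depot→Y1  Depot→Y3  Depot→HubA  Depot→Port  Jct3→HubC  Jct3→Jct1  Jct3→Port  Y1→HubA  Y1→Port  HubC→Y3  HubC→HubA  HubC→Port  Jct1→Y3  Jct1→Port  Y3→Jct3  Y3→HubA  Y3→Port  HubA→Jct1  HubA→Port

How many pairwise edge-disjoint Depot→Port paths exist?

Assign every edge capacity 1; by Menger, the answer equals the max flow.
Path Depot→Port (+1); total 1.
Path Depot→Jct3→Port (+1); total 2.
Path Depot→Y1→Port (+1); total 3.
Path Depot→Y3→Port (+1); total 4.
Path Depot→HubA→Port (+1); total 5.
No residual Depot→Port path; max flow = 5.
Certifying cut of size 5: {Depot→HubA, Depot→Jct3, Depot→Port, Depot→Y1, Depot→Y3}.

5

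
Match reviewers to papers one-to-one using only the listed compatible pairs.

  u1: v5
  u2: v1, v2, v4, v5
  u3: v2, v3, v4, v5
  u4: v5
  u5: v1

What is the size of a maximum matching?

4

Unit-capacity flow: source→left, listed edges, right→sink; max matching = max flow.
Augmenting path u1→v5 (+1); matched 1.
Augmenting path u2→v1 (+1); matched 2.
Augmenting path u3→v2 (+1); matched 3.
Augmenting path u5→v1→u2→v4 (+1); matched 4.
No augmenting path remains; maximum matching = 4.
König certificate: {u2, u3, u5, v5} is a vertex cover of size 4 (every listed pair touches it), so no matching can be larger.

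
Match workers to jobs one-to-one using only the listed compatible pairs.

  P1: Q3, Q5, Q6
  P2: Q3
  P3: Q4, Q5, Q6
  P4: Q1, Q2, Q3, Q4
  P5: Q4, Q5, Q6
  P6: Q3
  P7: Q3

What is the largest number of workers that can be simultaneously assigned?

Unit-capacity flow: source→left, listed edges, right→sink; max matching = max flow.
Augmenting path P1→Q3 (+1); matched 1.
Augmenting path P3→Q4 (+1); matched 2.
Augmenting path P4→Q1 (+1); matched 3.
Augmenting path P5→Q5 (+1); matched 4.
Augmenting path P2→Q3→P1→Q6 (+1); matched 5.
No augmenting path remains; maximum matching = 5.
König certificate: {P1, P3, P4, P5, Q3} is a vertex cover of size 5 (every listed pair touches it), so no matching can be larger.

5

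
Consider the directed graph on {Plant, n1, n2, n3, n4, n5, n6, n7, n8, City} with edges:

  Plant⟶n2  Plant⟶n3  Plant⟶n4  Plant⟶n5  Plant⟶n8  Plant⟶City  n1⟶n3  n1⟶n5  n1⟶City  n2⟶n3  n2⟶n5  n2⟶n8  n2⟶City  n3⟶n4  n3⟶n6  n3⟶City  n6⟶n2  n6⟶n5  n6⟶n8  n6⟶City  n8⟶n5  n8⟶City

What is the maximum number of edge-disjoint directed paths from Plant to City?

4

Assign every edge capacity 1; by Menger, the answer equals the max flow.
Path Plant→City (+1); total 1.
Path Plant→n2→City (+1); total 2.
Path Plant→n3→City (+1); total 3.
Path Plant→n8→City (+1); total 4.
No residual Plant→City path; max flow = 4.
Certifying cut of size 4: {Plant→City, Plant→n2, Plant→n3, Plant→n8}.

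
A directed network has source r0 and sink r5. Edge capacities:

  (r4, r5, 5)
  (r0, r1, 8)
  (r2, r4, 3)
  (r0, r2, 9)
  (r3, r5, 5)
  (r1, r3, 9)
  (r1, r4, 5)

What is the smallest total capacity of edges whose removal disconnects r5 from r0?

Augment r0→r1→r3→r5: bottleneck 5, flow now 5.
Augment r0→r1→r4→r5: bottleneck 3, flow now 8.
Augment r0→r2→r4→r5: bottleneck 2, flow now 10.
No augmenting path remains; maximum flow = 10.
By max-flow min-cut, the minimum cut capacity equals the max flow.
In the residual graph, reachable from r0: {r0, r1, r2, r3, r4}.
Min-cut edges: r3→r5 (5), r4→r5 (5); capacity 5 + 5 = 10.

10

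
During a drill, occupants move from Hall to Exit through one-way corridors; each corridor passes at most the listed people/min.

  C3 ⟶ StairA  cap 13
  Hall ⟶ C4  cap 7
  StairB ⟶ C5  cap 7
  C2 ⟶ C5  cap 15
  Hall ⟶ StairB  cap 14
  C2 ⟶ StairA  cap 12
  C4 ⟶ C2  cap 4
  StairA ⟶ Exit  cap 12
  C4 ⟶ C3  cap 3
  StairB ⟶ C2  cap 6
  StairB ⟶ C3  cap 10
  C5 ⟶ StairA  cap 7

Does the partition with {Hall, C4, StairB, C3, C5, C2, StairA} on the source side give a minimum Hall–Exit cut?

Yes — it is a minimum cut (capacity 12).

Given cut capacity: 12 = 12.
Augment Hall→C4→C3→StairA→Exit: bottleneck 3, flow now 3.
Augment Hall→C4→C2→StairA→Exit: bottleneck 4, flow now 7.
Augment Hall→StairB→C3→StairA→Exit: bottleneck 5, flow now 12.
No augmenting path remains; maximum flow = 12.
Cut capacity 12 equals the max flow, so it is a minimum cut.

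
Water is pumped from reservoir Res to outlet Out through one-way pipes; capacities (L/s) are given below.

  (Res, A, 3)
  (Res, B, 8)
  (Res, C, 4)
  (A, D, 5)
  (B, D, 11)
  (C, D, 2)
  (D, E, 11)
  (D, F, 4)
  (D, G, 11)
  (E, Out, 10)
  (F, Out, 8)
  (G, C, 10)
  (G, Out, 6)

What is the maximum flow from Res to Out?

13

Augment Res→A→D→E→Out: bottleneck 3, flow now 3.
Augment Res→B→D→E→Out: bottleneck 7, flow now 10.
Augment Res→B→D→F→Out: bottleneck 1, flow now 11.
Augment Res→C→D→F→Out: bottleneck 2, flow now 13.
No augmenting path remains; maximum flow = 13.
In the residual graph, reachable from Res: {Res, C}.
Min-cut edges: Res→A (3), Res→B (8), C→D (2); capacity 3 + 8 + 2 = 13.
This cut is saturated, so no flow can exceed 13.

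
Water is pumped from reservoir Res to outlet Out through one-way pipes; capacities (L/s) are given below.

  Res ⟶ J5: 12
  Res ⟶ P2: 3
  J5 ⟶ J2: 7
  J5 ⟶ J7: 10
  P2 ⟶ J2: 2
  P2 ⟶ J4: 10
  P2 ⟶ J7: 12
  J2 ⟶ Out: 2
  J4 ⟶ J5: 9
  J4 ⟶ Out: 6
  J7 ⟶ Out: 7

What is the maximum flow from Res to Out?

Augment Res→J5→J2→Out: bottleneck 2, flow now 2.
Augment Res→J5→J7→Out: bottleneck 7, flow now 9.
Augment Res→P2→J4→Out: bottleneck 3, flow now 12.
No augmenting path remains; maximum flow = 12.
In the residual graph, reachable from Res: {Res, J5, J2, J7}.
Min-cut edges: Res→P2 (3), J2→Out (2), J7→Out (7); capacity 3 + 2 + 7 = 12.
This cut is saturated, so no flow can exceed 12.

12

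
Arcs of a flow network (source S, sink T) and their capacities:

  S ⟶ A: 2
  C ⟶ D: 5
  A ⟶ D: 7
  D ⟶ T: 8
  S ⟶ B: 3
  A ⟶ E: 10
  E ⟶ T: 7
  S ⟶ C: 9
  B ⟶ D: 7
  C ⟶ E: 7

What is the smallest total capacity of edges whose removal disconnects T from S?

Augment S→A→D→T: bottleneck 2, flow now 2.
Augment S→B→D→T: bottleneck 3, flow now 5.
Augment S→C→D→T: bottleneck 3, flow now 8.
Augment S→C→E→T: bottleneck 6, flow now 14.
No augmenting path remains; maximum flow = 14.
By max-flow min-cut, the minimum cut capacity equals the max flow.
In the residual graph, reachable from S: {S}.
Min-cut edges: S→A (2), S→B (3), S→C (9); capacity 2 + 3 + 9 = 14.

14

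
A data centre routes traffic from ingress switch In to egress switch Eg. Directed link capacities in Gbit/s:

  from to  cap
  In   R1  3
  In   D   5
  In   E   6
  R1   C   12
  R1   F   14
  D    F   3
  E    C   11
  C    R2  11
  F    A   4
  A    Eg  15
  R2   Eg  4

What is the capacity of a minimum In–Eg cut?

8

Augment In→R1→C→R2→Eg: bottleneck 3, flow now 3.
Augment In→D→F→A→Eg: bottleneck 3, flow now 6.
Augment In→E→C→R2→Eg: bottleneck 1, flow now 7.
Augment In→E→C→R1→F→A→Eg: bottleneck 1, flow now 8. (uses reverse residual edge)
No augmenting path remains; maximum flow = 8.
By max-flow min-cut, the minimum cut capacity equals the max flow.
In the residual graph, reachable from In: {In, R1, D, E, C, F, R2}.
Min-cut edges: F→A (4), R2→Eg (4); capacity 4 + 4 = 8.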